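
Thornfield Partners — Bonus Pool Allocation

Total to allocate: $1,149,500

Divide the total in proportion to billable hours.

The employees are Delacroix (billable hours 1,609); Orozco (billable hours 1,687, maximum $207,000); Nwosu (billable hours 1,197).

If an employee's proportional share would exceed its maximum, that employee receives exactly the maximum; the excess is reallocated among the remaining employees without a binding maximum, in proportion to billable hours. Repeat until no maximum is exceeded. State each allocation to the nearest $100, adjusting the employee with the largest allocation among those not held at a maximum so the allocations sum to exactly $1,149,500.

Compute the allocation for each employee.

Delacroix: $540,400; Orozco: $207,000; Nwosu: $402,100

Sum of billable hours: 4,493.
Proportional shares (ignoring caps): Delacroix 411,650.46; Orozco 431,606.17; Nwosu 306,243.38.
Capped: Orozco ($207,000); remaining pool $942,500 reallocated over remaining billable hours 2,806.
Redistributed shares: Delacroix 540,442.80 → $540,400; Nwosu 402,057.20 → $402,100.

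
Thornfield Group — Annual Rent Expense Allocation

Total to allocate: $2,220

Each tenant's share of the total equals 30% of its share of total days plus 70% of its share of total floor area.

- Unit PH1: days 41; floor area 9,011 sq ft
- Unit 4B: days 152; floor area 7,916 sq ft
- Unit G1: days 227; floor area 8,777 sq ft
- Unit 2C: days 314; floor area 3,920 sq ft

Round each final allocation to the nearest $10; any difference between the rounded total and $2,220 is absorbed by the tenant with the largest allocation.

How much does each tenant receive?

Unit PH1: $510 · Unit 4B: $550 · Unit G1: $670 · Unit 2C: $490

Days total 734; floor area total 29,624.
Blended shares (30% days + 70% floor area): Unit PH1 0.2297; Unit 4B 0.2492; Unit G1 0.3002; Unit 2C 0.2210.
Proportional shares: Unit PH1 509.90; Unit 4B 553.17; Unit G1 666.39; Unit 2C 490.54.
After rounding ($10): Unit PH1 $510; Unit 4B $550; Unit G1 $670; Unit 2C $490. Sum = $2,220.
No rounding difference to absorb.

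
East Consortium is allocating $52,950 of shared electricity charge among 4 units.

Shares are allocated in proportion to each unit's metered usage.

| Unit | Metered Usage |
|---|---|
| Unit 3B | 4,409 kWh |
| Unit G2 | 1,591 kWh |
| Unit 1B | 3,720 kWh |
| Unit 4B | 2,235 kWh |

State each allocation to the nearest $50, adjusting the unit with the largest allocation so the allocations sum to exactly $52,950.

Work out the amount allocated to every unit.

Unit 3B: $19,500 | Unit G2: $7,050 | Unit 1B: $16,500 | Unit 4B: $9,900

Sum of metered usage: 11,955.
Raw shares: Unit 3B 4,409/11,955 × $52,950 = 19,527.94; Unit G2 1,591/11,955 × $52,950 = 7,046.71; Unit 1B 3,720/11,955 × $52,950 = 16,476.29; Unit 4B 2,235/11,955 × $52,950 = 9,899.06.
Rounded to nearest $50: Unit 3B $19,550; Unit G2 $7,050; Unit 1B $16,500; Unit 4B $9,900. Sum = $53,000.
Difference $52,950 − $53,000 = −$50 applied to largest allocation (Unit 3B): Unit 3B becomes $19,500.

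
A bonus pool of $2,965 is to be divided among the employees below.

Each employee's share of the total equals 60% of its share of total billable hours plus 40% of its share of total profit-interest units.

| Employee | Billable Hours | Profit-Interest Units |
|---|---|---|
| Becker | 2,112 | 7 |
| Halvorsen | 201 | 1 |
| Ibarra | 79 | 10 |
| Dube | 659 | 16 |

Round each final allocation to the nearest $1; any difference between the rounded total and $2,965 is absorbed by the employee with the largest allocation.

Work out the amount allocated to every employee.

Totals — billable hours 3,051, profit-interest units 34.
Composite weights (60% billable hours + 40% profit-interest units): Becker 0.4977; Halvorsen 0.0513; Ibarra 0.1332; Dube 0.3178.
Raw shares: Becker 1,475.66; Halvorsen 152.08; Ibarra 394.89; Dube 942.37.
Rounded to nearest $1: Becker $1,476; Halvorsen $152; Ibarra $395; Dube $942. Sum = $2,965.
Rounded total matches; no reconciliation needed.

Becker: $1,476 · Halvorsen: $152 · Ibarra: $395 · Dube: $942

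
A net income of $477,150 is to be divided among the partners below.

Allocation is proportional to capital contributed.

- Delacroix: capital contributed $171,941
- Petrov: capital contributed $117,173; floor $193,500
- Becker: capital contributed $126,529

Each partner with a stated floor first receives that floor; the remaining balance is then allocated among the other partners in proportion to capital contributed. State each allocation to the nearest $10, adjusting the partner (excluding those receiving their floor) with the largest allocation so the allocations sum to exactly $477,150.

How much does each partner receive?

Delacroix: $163,400 | Petrov: $193,500 | Becker: $120,250

Fund the minimums — Petrov $193,500. Residual $283,650.
Residual split over remaining capital contributed 298,470: Delacroix 163,403.57 → $163,400; Becker 120,246.43 → $120,250.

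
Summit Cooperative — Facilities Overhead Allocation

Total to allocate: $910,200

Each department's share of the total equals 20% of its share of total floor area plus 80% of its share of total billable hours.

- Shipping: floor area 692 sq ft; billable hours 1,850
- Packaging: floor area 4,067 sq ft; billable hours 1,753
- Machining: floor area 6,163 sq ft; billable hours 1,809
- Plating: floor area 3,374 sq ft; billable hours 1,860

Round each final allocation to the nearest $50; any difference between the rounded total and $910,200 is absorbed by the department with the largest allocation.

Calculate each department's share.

Shipping: $194,050 | Packaging: $227,300 | Machining: $259,650 | Plating: $229,200

Totals — floor area 14,296, billable hours 7,272.
Blended shares (20% floor area + 80% billable hours): Shipping 0.2132; Packaging 0.2497; Machining 0.2852; Plating 0.2518.
Unrounded shares: Shipping 194,055.90; Packaging 227,319.10; Machining 259,616.18; Plating 229,208.82.
Rounded to nearest $50: Shipping $194,050; Packaging $227,300; Machining $259,600; Plating $229,200. Sum = $910,150.
Difference $910,200 − $910,150 = +$50 applied to largest allocation (Machining): Machining becomes $259,650.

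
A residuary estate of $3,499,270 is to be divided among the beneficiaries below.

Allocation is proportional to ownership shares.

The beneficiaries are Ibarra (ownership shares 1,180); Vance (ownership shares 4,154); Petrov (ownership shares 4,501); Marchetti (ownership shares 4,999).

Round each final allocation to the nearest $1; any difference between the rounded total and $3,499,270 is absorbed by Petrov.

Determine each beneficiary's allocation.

Sum of ownership shares: 14,834.
Unrounded shares: Ibarra 1,180/14,834 × $3,499,270 = 278,356.38; Vance 4,154/14,834 × $3,499,270 = 979,908.83; Petrov 4,501/14,834 × $3,499,270 = 1,061,764.48; Marchetti 4,999/14,834 × $3,499,270 = 1,179,240.31.
Rounded to nearest $1: Ibarra $278,356; Vance $979,909; Petrov $1,061,764; Marchetti $1,179,240. Sum = $3,499,269.
Difference $3,499,270 − $3,499,269 = +$1 applied to Petrov: Petrov becomes $1,061,765.

Ibarra: $278,356 · Vance: $979,909 · Petrov: $1,061,765 · Marchetti: $1,179,240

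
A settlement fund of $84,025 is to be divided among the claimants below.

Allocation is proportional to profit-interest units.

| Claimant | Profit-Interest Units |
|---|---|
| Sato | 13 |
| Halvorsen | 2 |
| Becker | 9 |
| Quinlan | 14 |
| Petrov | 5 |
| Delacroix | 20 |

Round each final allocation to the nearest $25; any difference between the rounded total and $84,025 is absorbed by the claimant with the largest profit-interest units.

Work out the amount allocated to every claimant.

Profit-interest units total: 63.
Proportional shares: Sato 13/63 × $84,025 = 17,338.49; Halvorsen 2/63 × $84,025 = 2,667.46; Becker 9/63 × $84,025 = 12,003.57; Quinlan 14/63 × $84,025 = 18,672.22; Petrov 5/63 × $84,025 = 6,668.65; Delacroix 20/63 × $84,025 = 26,674.60.
Rounded to nearest $25: Sato $17,350; Halvorsen $2,675; Becker $12,000; Quinlan $18,675; Petrov $6,675; Delacroix $26,675. Sum = $84,050.
Difference $84,025 − $84,050 = −$25 applied to largest profit-interest units (Delacroix): Delacroix becomes $26,650.

Sato: $17,350; Halvorsen: $2,675; Becker: $12,000; Quinlan: $18,675; Petrov: $6,675; Delacroix: $26,650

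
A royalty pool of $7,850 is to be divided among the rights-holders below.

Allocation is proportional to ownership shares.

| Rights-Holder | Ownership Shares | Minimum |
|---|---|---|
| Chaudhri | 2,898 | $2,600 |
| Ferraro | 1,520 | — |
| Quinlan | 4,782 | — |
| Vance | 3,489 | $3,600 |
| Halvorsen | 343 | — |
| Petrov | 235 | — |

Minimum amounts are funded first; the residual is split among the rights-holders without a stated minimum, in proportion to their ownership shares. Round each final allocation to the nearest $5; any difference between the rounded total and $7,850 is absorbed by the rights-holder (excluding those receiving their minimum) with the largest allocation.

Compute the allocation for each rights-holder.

Fund the minimums — Chaudhri $2,600; Vance $3,600. Residual $1,650.
Residual split over remaining ownership shares 6,880: Ferraro 364.53 → $365; Quinlan 1,146.85 → $1,145; Halvorsen 82.26 → $80; Petrov 56.36 → $55.
Rounding difference +$5 applied to Quinlan → $1,150.

Chaudhri: $2,600; Ferraro: $365; Quinlan: $1,150; Vance: $3,600; Halvorsen: $80; Petrov: $55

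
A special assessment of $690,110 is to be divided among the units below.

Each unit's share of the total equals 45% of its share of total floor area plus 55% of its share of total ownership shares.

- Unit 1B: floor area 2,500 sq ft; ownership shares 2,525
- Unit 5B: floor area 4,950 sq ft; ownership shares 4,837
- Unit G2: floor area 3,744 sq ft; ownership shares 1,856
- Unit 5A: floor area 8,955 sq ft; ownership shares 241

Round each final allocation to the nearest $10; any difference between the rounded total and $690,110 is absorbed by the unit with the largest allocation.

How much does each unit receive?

Floor area total 20,149; ownership shares total 9,459.
Combined weights (45% floor area + 55% ownership shares): Unit 1B 0.2027; Unit 5B 0.3918; Unit G2 0.1915; Unit 5A 0.2140.
Unrounded shares: Unit 1B 139,852.09; Unit 5B 270,386.51; Unit G2 132,180.52; Unit 5A 147,690.87.
Rounded to nearest $10: Unit 1B $139,850; Unit 5B $270,390; Unit G2 $132,180; Unit 5A $147,690. Sum = $690,110.
Rounded total matches; no reconciliation needed.

Unit 1B: $139,850; Unit 5B: $270,390; Unit G2: $132,180; Unit 5A: $147,690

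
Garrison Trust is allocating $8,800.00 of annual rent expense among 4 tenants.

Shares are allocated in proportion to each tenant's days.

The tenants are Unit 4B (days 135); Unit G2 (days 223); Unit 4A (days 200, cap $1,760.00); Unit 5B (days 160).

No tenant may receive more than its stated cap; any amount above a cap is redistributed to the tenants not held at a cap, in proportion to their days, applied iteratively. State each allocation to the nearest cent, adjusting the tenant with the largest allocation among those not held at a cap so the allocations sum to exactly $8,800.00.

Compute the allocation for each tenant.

Total days = 718.
Unconstrained shares: Unit 4B 1,654.5961; Unit G2 2,733.1476; Unit 4A 2,451.2535; Unit 5B 1,961.0028.
Capped: Unit 4A ($1,760.00); balance $7,040.00 reallocated over remaining days 518.
Redistributed shares: Unit 4B 1,834.7490 → $1,834.75; Unit G2 3,030.7336 → $3,030.73; Unit 5B 2,174.5174 → $2,174.52.

Unit 4B: $1,834.75 · Unit G2: $3,030.73 · Unit 4A: $1,760.00 · Unit 5B: $2,174.52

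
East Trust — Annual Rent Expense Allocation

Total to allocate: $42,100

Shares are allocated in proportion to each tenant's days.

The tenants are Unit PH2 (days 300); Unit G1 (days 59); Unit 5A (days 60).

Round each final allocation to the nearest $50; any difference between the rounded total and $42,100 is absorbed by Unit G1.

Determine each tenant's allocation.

Unit PH2: $30,150 | Unit G1: $5,900 | Unit 5A: $6,050

Sum of days: 419.
Proportional shares: Unit PH2 300/419 × $42,100 = 30,143.20; Unit G1 59/419 × $42,100 = 5,928.16; Unit 5A 60/419 × $42,100 = 6,028.64.
After rounding ($50): Unit PH2 $30,150; Unit G1 $5,950; Unit 5A $6,050. Sum = $42,150.
Difference $42,100 − $42,150 = −$50 applied to Unit G1: Unit G1 becomes $5,900.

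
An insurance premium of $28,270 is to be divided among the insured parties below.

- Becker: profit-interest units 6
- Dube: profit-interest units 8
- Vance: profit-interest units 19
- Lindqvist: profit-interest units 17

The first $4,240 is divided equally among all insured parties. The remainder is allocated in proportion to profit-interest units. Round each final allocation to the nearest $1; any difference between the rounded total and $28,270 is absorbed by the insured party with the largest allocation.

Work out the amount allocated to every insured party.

Becker: $3,944; Dube: $4,905; Vance: $10,191; Lindqvist: $9,230

Equal tier: $4,240 ÷ 4 = $1,060 apiece.
Remainder $24,030 by profit-interest units (total 50): Becker 2,883.60 → $2,884; Dube 3,844.80 → $3,845; Vance 9,131.40 → $9,131; Lindqvist 8,170.20 → $8,170.
Totals: Becker $1,060 + $2,884 = $3,944; Dube $1,060 + $3,845 = $4,905; Vance $1,060 + $9,131 = $10,191; Lindqvist $1,060 + $8,170 = $9,230.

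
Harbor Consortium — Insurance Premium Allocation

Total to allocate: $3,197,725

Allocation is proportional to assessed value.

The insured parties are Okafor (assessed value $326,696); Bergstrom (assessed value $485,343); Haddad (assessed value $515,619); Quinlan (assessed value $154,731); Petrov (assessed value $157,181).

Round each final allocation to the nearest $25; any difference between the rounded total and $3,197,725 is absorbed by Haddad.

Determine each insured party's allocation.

Okafor: $637,175 · Bergstrom: $946,575 · Haddad: $1,005,650 · Quinlan: $301,775 · Petrov: $306,550

Total assessed value = 1,639,570.
Pro-rata amounts: Okafor 326,696/1,639,570 × $3,197,725 = 637,169.48; Bergstrom 485,343/1,639,570 × $3,197,725 = 946,585.66; Haddad 515,619/1,639,570 × $3,197,725 = 1,005,634.26; Quinlan 154,731/1,639,570 × $3,197,725 = 301,778.63; Petrov 157,181/1,639,570 × $3,197,725 = 306,556.97.
At nearest $25: Okafor $637,175; Bergstrom $946,575; Haddad $1,005,625; Quinlan $301,775; Petrov $306,550. Sum = $3,197,700.
Difference $3,197,725 − $3,197,700 = +$25 applied to Haddad: Haddad becomes $1,005,650.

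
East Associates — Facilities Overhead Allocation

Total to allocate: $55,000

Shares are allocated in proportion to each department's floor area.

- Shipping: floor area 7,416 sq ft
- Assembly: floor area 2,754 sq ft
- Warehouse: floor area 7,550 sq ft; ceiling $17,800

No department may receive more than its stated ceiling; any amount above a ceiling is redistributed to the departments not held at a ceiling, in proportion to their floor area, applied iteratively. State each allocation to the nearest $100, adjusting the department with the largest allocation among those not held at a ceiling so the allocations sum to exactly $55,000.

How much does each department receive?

Floor area total: 17,720.
Unconstrained shares: Shipping 23,018.06; Assembly 8,547.97; Warehouse 23,433.97.
Cap binds for Warehouse ($17,800); balance $37,200 reallocated over remaining floor area 10,170.
Shares after redistribution: Shipping 27,126.37 → $27,100; Assembly 10,073.63 → $10,100.

Shipping: $27,100 · Assembly: $10,100 · Warehouse: $17,800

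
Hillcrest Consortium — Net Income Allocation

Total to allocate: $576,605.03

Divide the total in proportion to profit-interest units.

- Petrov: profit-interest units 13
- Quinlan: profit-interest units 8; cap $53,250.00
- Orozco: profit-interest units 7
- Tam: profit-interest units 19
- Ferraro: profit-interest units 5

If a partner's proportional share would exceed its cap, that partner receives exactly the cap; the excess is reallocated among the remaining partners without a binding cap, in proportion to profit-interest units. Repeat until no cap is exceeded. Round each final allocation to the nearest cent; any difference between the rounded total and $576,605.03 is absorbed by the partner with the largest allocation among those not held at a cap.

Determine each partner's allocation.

Sum of profit-interest units: 52.
Proportional shares (ignoring caps): Petrov 144,151.2575; Quinlan 88,708.4662; Orozco 77,619.9079; Tam 210,682.6071; Ferraro 55,442.7913.
Held at cap: Quinlan ($53,250.00); remaining pool $523,355.03 reallocated over remaining profit-interest units 44.
Redistributed shares: Petrov 154,627.6225 → $154,627.62; Orozco 83,261.0275 → $83,261.03; Tam 225,994.2175 → $225,994.22; Ferraro 59,472.1625 → $59,472.16.

Petrov: $154,627.62 · Quinlan: $53,250.00 · Orozco: $83,261.03 · Tam: $225,994.22 · Ferraro: $59,472.16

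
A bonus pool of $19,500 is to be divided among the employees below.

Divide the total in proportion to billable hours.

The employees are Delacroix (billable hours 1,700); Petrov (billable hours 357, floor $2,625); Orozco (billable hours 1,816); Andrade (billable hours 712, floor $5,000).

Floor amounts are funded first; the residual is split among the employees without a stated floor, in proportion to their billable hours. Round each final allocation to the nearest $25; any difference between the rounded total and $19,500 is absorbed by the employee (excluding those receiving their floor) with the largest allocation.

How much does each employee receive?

Delacroix: $5,750; Petrov: $2,625; Orozco: $6,125; Andrade: $5,000

Fund the minimums — Petrov $2,625; Andrade $5,000. Residual $11,875.
Residual split over remaining billable hours 3,516: Delacroix 5,741.61 → $5,750; Orozco 6,133.39 → $6,125.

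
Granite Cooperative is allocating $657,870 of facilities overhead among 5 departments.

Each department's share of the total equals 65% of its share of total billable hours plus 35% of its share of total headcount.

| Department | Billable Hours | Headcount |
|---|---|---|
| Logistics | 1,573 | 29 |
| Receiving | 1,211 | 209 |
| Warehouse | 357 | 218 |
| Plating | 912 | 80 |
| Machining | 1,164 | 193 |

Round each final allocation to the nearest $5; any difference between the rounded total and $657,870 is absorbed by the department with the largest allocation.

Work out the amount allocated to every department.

Billable hours total 5,217; headcount total 729.
Combined weights (65% billable hours + 35% headcount): Logistics 0.2099; Receiving 0.2512; Warehouse 0.1491; Plating 0.1520; Machining 0.2377.
Pro-rata amounts: Logistics 138,091.82; Receiving 165,273.17; Warehouse 98,117.04; Plating 100,020.78; Machining 156,367.18.
Rounded to nearest $5: Logistics $138,090; Receiving $165,275; Warehouse $98,115; Plating $100,020; Machining $156,365. Sum = $657,865.
Difference $657,870 − $657,865 = +$5 applied to largest allocation (Receiving): Receiving becomes $165,280.

Logistics: $138,090 · Receiving: $165,280 · Warehouse: $98,115 · Plating: $100,020 · Machining: $156,365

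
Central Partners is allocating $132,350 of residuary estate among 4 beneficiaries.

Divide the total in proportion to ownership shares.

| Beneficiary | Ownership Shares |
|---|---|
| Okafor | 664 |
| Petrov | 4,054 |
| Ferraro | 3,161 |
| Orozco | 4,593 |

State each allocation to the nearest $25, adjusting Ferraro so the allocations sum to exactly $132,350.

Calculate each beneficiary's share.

Okafor: $7,050 · Petrov: $43,025 · Ferraro: $33,525 · Orozco: $48,750

Combined ownership shares = 12,472.
Proportional shares: Okafor 664/12,472 × $132,350 = 7,046.22; Petrov 4,054/12,472 × $132,350 = 43,020.12; Ferraro 3,161/12,472 × $132,350 = 33,543.81; Orozco 4,593/12,472 × $132,350 = 48,739.86.
Rounded to nearest $25: Okafor $7,050; Petrov $43,025; Ferraro $33,550; Orozco $48,750. Sum = $132,375.
Difference $132,350 − $132,375 = −$25 applied to Ferraro: Ferraro becomes $33,525.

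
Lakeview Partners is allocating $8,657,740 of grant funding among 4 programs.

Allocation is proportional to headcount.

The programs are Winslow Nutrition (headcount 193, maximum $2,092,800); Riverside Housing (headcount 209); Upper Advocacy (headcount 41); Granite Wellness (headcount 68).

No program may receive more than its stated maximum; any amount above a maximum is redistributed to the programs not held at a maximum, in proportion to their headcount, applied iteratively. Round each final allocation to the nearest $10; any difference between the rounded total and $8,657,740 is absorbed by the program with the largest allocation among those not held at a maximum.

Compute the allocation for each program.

Winslow Nutrition: $2,092,800 · Riverside Housing: $4,314,700 · Upper Advocacy: $846,420 · Granite Wellness: $1,403,820

Combined headcount = 511.
Unconstrained shares: Winslow Nutrition 3,269,948.77; Riverside Housing 3,541,032.60; Upper Advocacy 694,652.33; Granite Wellness 1,152,106.30.
Capped: Winslow Nutrition ($2,092,800); residual $6,564,940 reallocated over remaining headcount 318.
Remaining shares: Riverside Housing 4,314,693.27 → $4,314,690; Upper Advocacy 846,423.08 → $846,420; Granite Wellness 1,403,823.65 → $1,403,820.
Rounding difference +$10 applied to Riverside Housing → $4,314,700.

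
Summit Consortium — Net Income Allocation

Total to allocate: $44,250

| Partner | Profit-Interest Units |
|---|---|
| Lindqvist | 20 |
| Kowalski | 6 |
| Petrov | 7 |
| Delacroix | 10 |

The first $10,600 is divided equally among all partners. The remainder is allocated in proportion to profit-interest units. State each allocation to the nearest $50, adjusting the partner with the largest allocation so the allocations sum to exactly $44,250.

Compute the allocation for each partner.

Lindqvist: $18,250 | Kowalski: $7,350 | Petrov: $8,150 | Delacroix: $10,500

Equal tier: $10,600 ÷ 4 = $2,650 apiece.
Remainder $33,650 by profit-interest units (total 43): Lindqvist 15,651.16 → $15,650; Kowalski 4,695.35 → $4,700; Petrov 5,477.91 → $5,500; Delacroix 7,825.58 → $7,850.
Rounding difference −$50 on remainder applied to Lindqvist.
Totals: Lindqvist $2,650 + $15,600 = $18,250; Kowalski $2,650 + $4,700 = $7,350; Petrov $2,650 + $5,500 = $8,150; Delacroix $2,650 + $7,850 = $10,500.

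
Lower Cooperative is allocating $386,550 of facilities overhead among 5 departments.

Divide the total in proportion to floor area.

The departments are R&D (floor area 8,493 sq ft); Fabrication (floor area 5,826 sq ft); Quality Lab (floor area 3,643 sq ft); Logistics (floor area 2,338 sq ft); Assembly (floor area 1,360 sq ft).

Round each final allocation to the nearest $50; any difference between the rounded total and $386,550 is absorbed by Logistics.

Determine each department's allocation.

Total floor area = 21,660.
Unrounded shares: R&D 8,493/21,660 × $386,550 = 151,568.29; Fabrication 5,826/21,660 × $386,550 = 103,972.31; Quality Lab 3,643/21,660 × $386,550 = 65,013.93; Logistics 2,338/21,660 × $386,550 = 41,724.56; Assembly 1,360/21,660 × $386,550 = 24,270.91.
Rounded to nearest $50: R&D $151,550; Fabrication $103,950; Quality Lab $65,000; Logistics $41,700; Assembly $24,250. Sum = $386,450.
Difference $386,550 − $386,450 = +$100 applied to Logistics: Logistics becomes $41,800.

R&D: $151,550 · Fabrication: $103,950 · Quality Lab: $65,000 · Logistics: $41,800 · Assembly: $24,250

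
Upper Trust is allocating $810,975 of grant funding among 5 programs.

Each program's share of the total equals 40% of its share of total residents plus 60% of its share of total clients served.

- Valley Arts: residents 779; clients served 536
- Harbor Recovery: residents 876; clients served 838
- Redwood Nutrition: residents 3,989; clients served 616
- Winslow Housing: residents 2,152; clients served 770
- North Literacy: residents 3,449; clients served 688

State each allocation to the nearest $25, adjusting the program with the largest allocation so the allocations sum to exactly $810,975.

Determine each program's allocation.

Residents total 11,245; clients served total 3,448.
Combined weights (40% residents + 60% clients served): Valley Arts 0.1210; Harbor Recovery 0.1770; Redwood Nutrition 0.2491; Winslow Housing 0.2105; North Literacy 0.2424.
Raw shares: Valley Arts 98,113.02; Harbor Recovery 143,529.75; Redwood Nutrition 202,003.13; Winslow Housing 170,742.92; North Literacy 196,586.19.
At nearest $25: Valley Arts $98,125; Harbor Recovery $143,525; Redwood Nutrition $202,000; Winslow Housing $170,750; North Literacy $196,575. Sum = $810,975.
Sum already equals the total — no adjustment.

Valley Arts: $98,125 · Harbor Recovery: $143,525 · Redwood Nutrition: $202,000 · Winslow Housing: $170,750 · North Literacy: $196,575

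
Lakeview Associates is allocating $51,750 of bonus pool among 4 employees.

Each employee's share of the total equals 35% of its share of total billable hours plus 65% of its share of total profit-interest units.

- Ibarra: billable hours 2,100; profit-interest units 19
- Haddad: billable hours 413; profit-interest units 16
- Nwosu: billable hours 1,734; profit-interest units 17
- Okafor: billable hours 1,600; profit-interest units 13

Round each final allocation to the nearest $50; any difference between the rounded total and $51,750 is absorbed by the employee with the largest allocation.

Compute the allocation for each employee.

Billable hours total 5,847; profit-interest units total 65.
Combined weights (35% billable hours + 65% profit-interest units): Ibarra 0.3157; Haddad 0.1847; Nwosu 0.2738; Okafor 0.2258.
Proportional shares: Ibarra 16,337.76; Haddad 9,559.37; Nwosu 14,168.99; Okafor 11,683.89.
After rounding ($50): Ibarra $16,350; Haddad $9,550; Nwosu $14,150; Okafor $11,700. Sum = $51,750.
Rounded total matches; no reconciliation needed.

Ibarra: $16,350 | Haddad: $9,550 | Nwosu: $14,150 | Okafor: $11,700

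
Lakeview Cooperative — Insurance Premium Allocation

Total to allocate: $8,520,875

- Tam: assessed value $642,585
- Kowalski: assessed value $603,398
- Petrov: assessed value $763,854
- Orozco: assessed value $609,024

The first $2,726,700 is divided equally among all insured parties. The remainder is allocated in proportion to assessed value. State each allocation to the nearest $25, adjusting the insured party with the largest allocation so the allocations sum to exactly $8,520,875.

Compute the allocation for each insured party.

Tam: $2,103,375 · Kowalski: $2,016,675 · Petrov: $2,371,700 · Orozco: $2,029,125

First tranche $2,726,700 split equally: $681,675 each.
Remainder $5,794,175 by assessed value (total 2,618,861): Tam 1,421,705.83 → $1,421,700; Kowalski 1,335,005.41 → $1,335,000; Petrov 1,690,010.94 → $1,690,000; Orozco 1,347,452.82 → $1,347,450.
Rounding difference +$25 on remainder applied to Petrov.
Totals: Tam $681,675 + $1,421,700 = $2,103,375; Kowalski $681,675 + $1,335,000 = $2,016,675; Petrov $681,675 + $1,690,025 = $2,371,700; Orozco $681,675 + $1,347,450 = $2,029,125.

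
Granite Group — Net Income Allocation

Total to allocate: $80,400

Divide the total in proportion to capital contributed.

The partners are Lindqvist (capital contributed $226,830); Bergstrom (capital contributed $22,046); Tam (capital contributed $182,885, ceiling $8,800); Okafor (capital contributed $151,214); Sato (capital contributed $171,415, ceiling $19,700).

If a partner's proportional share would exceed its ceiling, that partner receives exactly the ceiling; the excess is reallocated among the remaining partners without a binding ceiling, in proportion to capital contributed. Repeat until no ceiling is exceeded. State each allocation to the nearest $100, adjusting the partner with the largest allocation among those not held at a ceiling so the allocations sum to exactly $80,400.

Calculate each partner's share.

Lindqvist: $29,400 · Bergstrom: $2,900 · Tam: $8,800 · Okafor: $19,600 · Sato: $19,700

Combined capital contributed = 754,390.
Unconstrained shares: Lindqvist 24,174.67; Bergstrom 2,349.58; Tam 19,491.18; Okafor 16,115.81; Sato 18,268.75.
Held at cap: Tam ($8,800); balance $71,600 reallocated over remaining capital contributed 571,505.
Held at cap: Sato ($19,700); balance $51,900 reallocated over remaining capital contributed 400,090.
Redistributed shares: Lindqvist 29,424.57 → $29,400; Bergstrom 2,859.83 → $2,900; Okafor 19,615.60 → $19,600.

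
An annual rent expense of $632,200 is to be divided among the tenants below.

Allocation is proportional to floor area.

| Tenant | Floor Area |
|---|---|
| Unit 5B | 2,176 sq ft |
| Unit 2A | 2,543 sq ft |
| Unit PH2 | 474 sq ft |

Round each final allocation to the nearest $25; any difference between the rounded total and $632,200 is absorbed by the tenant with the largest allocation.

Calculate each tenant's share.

Unit 5B: $264,900; Unit 2A: $309,600; Unit PH2: $57,700

Sum of floor area: 5,193.
Proportional shares: Unit 5B 2,176/5,193 × $632,200 = 264,907.99; Unit 2A 2,543/5,193 × $632,200 = 309,586.87; Unit PH2 474/5,193 × $632,200 = 57,705.14.
Rounded to nearest $25: Unit 5B $264,900; Unit 2A $309,575; Unit PH2 $57,700. Sum = $632,175.
Difference $632,200 − $632,175 = +$25 applied to largest allocation (Unit 2A): Unit 2A becomes $309,600.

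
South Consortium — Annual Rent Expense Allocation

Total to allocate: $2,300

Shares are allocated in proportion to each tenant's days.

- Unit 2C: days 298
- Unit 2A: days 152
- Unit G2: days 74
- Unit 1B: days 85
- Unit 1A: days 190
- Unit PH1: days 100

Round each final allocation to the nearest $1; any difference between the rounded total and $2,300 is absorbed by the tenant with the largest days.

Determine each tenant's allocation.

Total days = 899.
Unrounded shares: Unit 2C 298/899 × $2,300 = 762.40; Unit 2A 152/899 × $2,300 = 388.88; Unit G2 74/899 × $2,300 = 189.32; Unit 1B 85/899 × $2,300 = 217.46; Unit 1A 190/899 × $2,300 = 486.10; Unit PH1 100/899 × $2,300 = 255.84.
Rounded to nearest $1: Unit 2C $762; Unit 2A $389; Unit G2 $189; Unit 1B $217; Unit 1A $486; Unit PH1 $256. Sum = $2,299.
Difference $2,300 − $2,299 = +$1 applied to largest days (Unit 2C): Unit 2C becomes $763.

Unit 2C: $763 · Unit 2A: $389 · Unit G2: $189 · Unit 1B: $217 · Unit 1A: $486 · Unit PH1: $256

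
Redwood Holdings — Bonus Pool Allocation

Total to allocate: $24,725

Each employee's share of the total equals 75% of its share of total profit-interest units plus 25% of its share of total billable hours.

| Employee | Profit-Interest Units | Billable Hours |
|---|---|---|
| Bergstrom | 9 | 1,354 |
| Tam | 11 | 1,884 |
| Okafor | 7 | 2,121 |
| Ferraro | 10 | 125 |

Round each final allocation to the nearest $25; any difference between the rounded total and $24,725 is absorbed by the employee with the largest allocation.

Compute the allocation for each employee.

Profit-interest units total 37; billable hours total 5,484.
Composite weights (75% profit-interest units + 25% billable hours): Bergstrom 0.2442; Tam 0.3089; Okafor 0.2386; Ferraro 0.2084.
Pro-rata amounts: Bergstrom 6,036.79; Tam 7,636.54; Okafor 5,898.95; Ferraro 5,152.72.
Rounded to nearest $25: Bergstrom $6,025; Tam $7,625; Okafor $5,900; Ferraro $5,150. Sum = $24,700.
Difference $24,725 − $24,700 = +$25 applied to largest allocation (Tam): Tam becomes $7,650.

Bergstrom: $6,025 · Tam: $7,650 · Okafor: $5,900 · Ferraro: $5,150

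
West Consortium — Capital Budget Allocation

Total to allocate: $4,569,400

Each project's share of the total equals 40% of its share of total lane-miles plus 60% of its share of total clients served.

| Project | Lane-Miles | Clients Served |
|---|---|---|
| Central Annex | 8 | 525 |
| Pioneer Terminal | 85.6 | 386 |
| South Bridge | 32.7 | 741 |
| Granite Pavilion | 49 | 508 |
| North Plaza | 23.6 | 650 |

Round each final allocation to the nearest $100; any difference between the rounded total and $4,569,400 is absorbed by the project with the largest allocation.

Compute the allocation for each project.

Central Annex: $585,700 | Pioneer Terminal: $1,163,200 | South Bridge: $1,023,500 | Granite Pavilion: $945,900 | North Plaza: $851,100

Lane-miles total 198.9; clients served total 2,810.
Blended shares (40% lane-miles + 60% clients served): Central Annex 0.1282; Pioneer Terminal 0.2546; South Bridge 0.2240; Granite Pavilion 0.2070; North Plaza 0.1863.
Raw shares: Central Annex 585,742.84; Pioneer Terminal 1,163,217.24; South Bridge 1,023,464.86; Granite Pavilion 945,919.41; North Plaza 851,055.65.
Rounded to nearest $100: Central Annex $585,700; Pioneer Terminal $1,163,200; South Bridge $1,023,500; Granite Pavilion $945,900; North Plaza $851,100. Sum = $4,569,400.
Sum already equals the total — no adjustment.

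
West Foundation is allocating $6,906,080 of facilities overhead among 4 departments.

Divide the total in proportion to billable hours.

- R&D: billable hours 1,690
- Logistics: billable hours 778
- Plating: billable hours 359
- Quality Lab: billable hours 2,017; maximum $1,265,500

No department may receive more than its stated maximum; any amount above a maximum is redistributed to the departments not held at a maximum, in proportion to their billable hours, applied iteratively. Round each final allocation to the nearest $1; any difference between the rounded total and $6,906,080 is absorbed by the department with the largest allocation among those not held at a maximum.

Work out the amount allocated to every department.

R&D: $3,371,977; Logistics: $1,552,307; Plating: $716,296; Quality Lab: $1,265,500

Combined billable hours = 4,844.
Unconstrained shares: R&D 2,409,429.23; Logistics 1,109,192.87; Plating 511,825.4996; Quality Lab 2,875,632.40.
Capped: Quality Lab ($1,265,500); residual $5,640,580 reallocated over remaining billable hours 2,827.
Remaining shares: R&D 3,371,977.43 → $3,371,977; Logistics 1,552,306.77 → $1,552,307; Plating 716,295.80 → $716,296.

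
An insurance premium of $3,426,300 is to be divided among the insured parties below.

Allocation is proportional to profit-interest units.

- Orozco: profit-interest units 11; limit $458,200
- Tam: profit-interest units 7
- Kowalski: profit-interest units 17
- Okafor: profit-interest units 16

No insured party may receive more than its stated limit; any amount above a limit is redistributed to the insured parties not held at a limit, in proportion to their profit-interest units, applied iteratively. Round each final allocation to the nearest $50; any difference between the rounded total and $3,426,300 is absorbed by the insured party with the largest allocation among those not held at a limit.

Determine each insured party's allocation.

Orozco: $458,200 · Tam: $519,400 · Kowalski: $1,261,450 · Okafor: $1,187,250

Sum of profit-interest units: 51.
Proportional shares (ignoring caps): Orozco 739,005.88; Tam 470,276.47; Kowalski 1,142,100.00; Okafor 1,074,917.65.
Capped: Orozco ($458,200); residual $2,968,100 reallocated over remaining profit-interest units 40.
Redistributed shares: Tam 519,417.50 → $519,400; Kowalski 1,261,442.50 → $1,261,450; Okafor 1,187,240.00 → $1,187,250.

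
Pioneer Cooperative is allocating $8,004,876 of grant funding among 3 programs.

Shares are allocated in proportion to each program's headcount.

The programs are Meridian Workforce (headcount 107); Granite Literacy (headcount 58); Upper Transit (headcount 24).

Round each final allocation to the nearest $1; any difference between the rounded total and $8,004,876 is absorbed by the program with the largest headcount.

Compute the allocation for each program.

Meridian Workforce: $4,531,861 | Granite Literacy: $2,456,523 | Upper Transit: $1,016,492

Total headcount = 107 + 58 + 24 = 189.
Pro-rata amounts: Meridian Workforce 4,531,861.02; Granite Literacy 2,456,522.79; Upper Transit 1,016,492.19.
After rounding ($1): Meridian Workforce $4,531,861; Granite Literacy $2,456,523; Upper Transit $1,016,492. Sum = $8,004,876.
Rounded total matches; no reconciliation needed.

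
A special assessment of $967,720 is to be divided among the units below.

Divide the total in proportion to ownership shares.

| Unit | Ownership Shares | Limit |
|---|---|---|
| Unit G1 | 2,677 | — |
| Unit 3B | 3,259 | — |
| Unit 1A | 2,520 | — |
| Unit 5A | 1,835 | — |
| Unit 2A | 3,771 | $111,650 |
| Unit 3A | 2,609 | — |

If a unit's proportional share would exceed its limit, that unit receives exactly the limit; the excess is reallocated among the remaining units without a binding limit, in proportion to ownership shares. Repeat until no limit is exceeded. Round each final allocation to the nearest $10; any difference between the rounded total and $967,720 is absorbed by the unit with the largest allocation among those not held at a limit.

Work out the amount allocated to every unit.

Combined ownership shares = 16,671.
Unconstrained shares: Unit G1 155,394.78; Unit 3B 189,178.78; Unit 1A 146,281.23; Unit 5A 106,518.28; Unit 2A 218,899.41; Unit 3A 151,447.51.
Cap binds for Unit 2A ($111,650); balance $856,070 reallocated over remaining ownership shares 12,900.
Shares after redistribution: Unit G1 177,651.12 → $177,650; Unit 3B 216,273.81 → $216,270; Unit 1A 167,232.28 → $167,230; Unit 5A 121,774.30 → $121,770; Unit 3A 173,138.50 → $173,140.
Rounding difference +$10 applied to Unit 3B → $216,280.

Unit G1: $177,650; Unit 3B: $216,280; Unit 1A: $167,230; Unit 5A: $121,770; Unit 2A: $111,650; Unit 3A: $173,140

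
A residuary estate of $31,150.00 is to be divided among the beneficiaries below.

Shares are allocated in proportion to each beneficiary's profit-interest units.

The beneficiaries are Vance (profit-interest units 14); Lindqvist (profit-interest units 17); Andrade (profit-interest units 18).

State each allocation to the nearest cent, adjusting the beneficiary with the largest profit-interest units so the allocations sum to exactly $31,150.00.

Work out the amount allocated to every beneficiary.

Profit-interest units total: 14 + 17 + 18 = 49.
Unrounded shares: Vance 8,900.0000; Lindqvist 10,807.1429; Andrade 11,442.8571.
Rounded to nearest cent: Vance $8,900.00; Lindqvist $10,807.14; Andrade $11,442.86. Sum = $31,150.00.
Rounded total matches; no reconciliation needed.

Vance: $8,900.00 · Lindqvist: $10,807.14 · Andrade: $11,442.86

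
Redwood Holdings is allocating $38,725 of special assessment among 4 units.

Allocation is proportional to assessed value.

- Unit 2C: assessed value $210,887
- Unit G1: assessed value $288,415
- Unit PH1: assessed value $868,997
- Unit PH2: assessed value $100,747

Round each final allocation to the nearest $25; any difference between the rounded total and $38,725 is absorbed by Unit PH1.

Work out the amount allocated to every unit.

Combined assessed value = 1,469,046.
Pro-rata amounts: Unit 2C 210,887/1,469,046 × $38,725 = 5,559.12; Unit G1 288,415/1,469,046 × $38,725 = 7,602.81; Unit PH1 868,997/1,469,046 × $38,725 = 22,907.32; Unit PH2 100,747/1,469,046 × $38,725 = 2,655.76.
After rounding ($25): Unit 2C $5,550; Unit G1 $7,600; Unit PH1 $22,900; Unit PH2 $2,650. Sum = $38,700.
Difference $38,725 − $38,700 = +$25 applied to Unit PH1: Unit PH1 becomes $22,925.

Unit 2C: $5,550 | Unit G1: $7,600 | Unit PH1: $22,925 | Unit PH2: $2,650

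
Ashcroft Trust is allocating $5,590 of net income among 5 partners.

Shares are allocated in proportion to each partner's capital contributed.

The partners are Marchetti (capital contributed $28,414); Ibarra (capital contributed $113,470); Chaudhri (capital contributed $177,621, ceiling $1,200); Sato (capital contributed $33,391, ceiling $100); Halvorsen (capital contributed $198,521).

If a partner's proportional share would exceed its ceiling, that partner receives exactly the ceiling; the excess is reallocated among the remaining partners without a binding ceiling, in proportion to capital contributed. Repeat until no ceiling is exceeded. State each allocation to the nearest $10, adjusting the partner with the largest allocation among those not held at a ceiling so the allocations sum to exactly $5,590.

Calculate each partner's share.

Marchetti: $360 · Ibarra: $1,430 · Chaudhri: $1,200 · Sato: $100 · Halvorsen: $2,500

Sum of capital contributed: 551,417.
Unconstrained shares: Marchetti 288.05; Ibarra 1,150.30; Chaudhri 1,800.64; Sato 338.50; Halvorsen 2,012.51.
Held at cap: Chaudhri ($1,200), Sato ($100); remaining pool $4,290 reallocated over remaining capital contributed 340,405.
Redistributed shares: Marchetti 358.09 → $360; Ibarra 1,430.02 → $1,430; Halvorsen 2,501.89 → $2,500.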